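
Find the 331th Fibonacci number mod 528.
485

Matrix identity: Q^n = [[F_(n+1), F_n], [F_n, F_(n-1)]] with Q = [[1,1],[1,0]].
n = 331 = 101001011₂. Square-and-multiply, entries mod 528:
Q^1 = [[1,1],[1,0]]
Q^2 = (Q^1)² = [[2,1],[1,1]]
Q^5 = (Q^2)²·Q = [[8,5],[5,3]]
Q^10 = (Q^5)² = [[89,55],[55,34]]
Q^20 = (Q^10)² = [[386,429],[429,485]]
Q^41 = (Q^20)²·Q = [[232,397],[397,363]]
Q^82 = (Q^41)² = [[233,199],[199,34]]
Q^165 = (Q^82)²·Q = [[239,434],[434,333]]
Q^331 = (Q^165)²·Q = [[45,485],[485,88]]
F_331 mod 528 = Q^331[0][1] = 485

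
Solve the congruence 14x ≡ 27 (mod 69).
x ≡ 66 (mod 69)

gcd(14, 69) = 1, which divides 27, so solutions exist.
Find 14^(-1) mod 69 by the extended Euclidean algorithm:
69 = 4 × 14 + 13  ⟹  13 = (1)·69 + (-4)·14
14 = 1 × 13 + 1  ⟹  1 = (-1)·69 + (5)·14
So (5)·14 ≡ 1 (mod 69), i.e. 14^(-1) ≡ 5 (mod 69).
x ≡ 5 × 27 = 135 ≡ 66 (mod 69).
Check: 14 × 66 = 924 ≡ 27 (mod 69).
Unique solution: x ≡ 66 (mod 69)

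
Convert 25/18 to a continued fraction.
[1; 2, 1, 1, 3]

Euclidean algorithm steps:
25 = 1 × 18 + 7
18 = 2 × 7 + 4
7 = 1 × 4 + 3
4 = 1 × 3 + 1
3 = 3 × 1 + 0
Continued fraction: [1; 2, 1, 1, 3]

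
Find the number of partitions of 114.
952050665

p(n) counts ways to write n as a sum of positive integers (order ignored).
Euler's pentagonal recurrence: p(k) = p(k-1) + p(k-2) - p(k-5) - p(k-7) + p(k-12) + p(k-15) - ... (offsets j(3j∓1)/2, signs ++--, p(0)=1, p(<0)=0).
DP table for k = 0..113: p(0)=1, p(1)=1, p(2)=2, p(3)=3, p(4)=5, p(5)=7, p(6)=11, p(7)=15, p(8)=22, p(9)=30, p(10)=42, p(11)=56, p(12)=77, p(13)=101, p(14)=135, p(15)=176, p(16)=231, p(17)=297, p(18)=385, p(19)=490, p(20)=627, p(21)=792, p(22)=1002, p(23)=1255, p(24)=1575, p(25)=1958, p(26)=2436, p(27)=3010, p(28)=3718, p(29)=4565, p(30)=5604, p(31)=6842, p(32)=8349, p(33)=10143, p(34)=12310, p(35)=14883, p(36)=17977, p(37)=21637, p(38)=26015, p(39)=31185, p(40)=37338, p(41)=44583, p(42)=53174, p(43)=63261, p(44)=75175, p(45)=89134, p(46)=105558, p(47)=124754, p(48)=147273, p(49)=173525, p(50)=204226, p(51)=239943, p(52)=281589, p(53)=329931, p(54)=386155, p(55)=451276, p(56)=526823, p(57)=614154, p(58)=715220, p(59)=831820, p(60)=966467, p(61)=1121505, p(62)=1300156, p(63)=1505499, p(64)=1741630, p(65)=2012558, p(66)=2323520, p(67)=2679689, p(68)=3087735, p(69)=3554345, p(70)=4087968, p(71)=4697205, p(72)=5392783, p(73)=6185689, p(74)=7089500, p(75)=8118264, p(76)=9289091, p(77)=10619863, p(78)=12132164, p(79)=13848650, p(80)=15796476, p(81)=18004327, p(82)=20506255, p(83)=23338469, p(84)=26543660, p(85)=30167357, p(86)=34262962, p(87)=38887673, p(88)=44108109, p(89)=49995925, p(90)=56634173, p(91)=64112359, p(92)=72533807, p(93)=82010177, p(94)=92669720, p(95)=104651419, p(96)=118114304, p(97)=133230930, p(98)=150198136, p(99)=169229875, p(100)=190569292, p(101)=214481126, p(102)=241265379, p(103)=271248950, p(104)=304801365, p(105)=342325709, p(106)=384276336, p(107)=431149389, p(108)=483502844, p(109)=541946240, p(110)=607163746, p(111)=679903203, p(112)=761002156, p(113)=851376628.
Final step: p(114) = p(113) + p(112) - p(109) - p(107) + p(102) + p(99) - p(92) - p(88) + p(79) + p(74) - p(63) - p(57) + p(44) + p(37) - p(22) - p(14)
= 851376628 + 761002156 - 541946240 - 431149389 + 241265379 + 169229875 - 72533807 - 44108109 + 13848650 + 7089500 - 1505499 - 614154 + 75175 + 21637 - 1002 - 135
= 952050665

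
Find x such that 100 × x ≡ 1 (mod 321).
61

gcd(100, 321) = 1, so the inverse exists.
Extended Euclidean algorithm on (321, 100):
321 = 3 × 100 + 21  ⟹  21 = (1)·321 + (-3)·100
100 = 4 × 21 + 16  ⟹  16 = (-4)·321 + (13)·100
21 = 1 × 16 + 5  ⟹  5 = (5)·321 + (-16)·100
16 = 3 × 5 + 1  ⟹  1 = (-19)·321 + (61)·100
So (61)·100 ≡ 1 (mod 321), i.e. 100^(-1) ≡ 61 (mod 321).
Check: 100 × 61 = 6100 ≡ 1 (mod 321)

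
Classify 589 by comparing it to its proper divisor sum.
deficient

Proper divisors of 589: sum = 1 + 19 + 31 = 51
Since 51 < 589, 589 is deficient.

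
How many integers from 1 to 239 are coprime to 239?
238

239 = 239
φ(n) = n × ∏(1 - 1/p) for each prime p dividing n
φ(239) = 239 × (1 - 1/239) = 238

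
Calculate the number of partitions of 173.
362326859895

p(n) counts ways to write n as a sum of positive integers (order ignored).
Euler's pentagonal recurrence: p(k) = p(k-1) + p(k-2) - p(k-5) - p(k-7) + p(k-12) + p(k-15) - ... (offsets j(3j∓1)/2, signs ++--, p(0)=1, p(<0)=0).
DP table for k = 0..172: p(0)=1, p(1)=1, p(2)=2, p(3)=3, p(4)=5, p(5)=7, p(6)=11, p(7)=15, p(8)=22, p(9)=30, p(10)=42, p(11)=56, p(12)=77, p(13)=101, p(14)=135, p(15)=176, p(16)=231, p(17)=297, p(18)=385, p(19)=490, p(20)=627, p(21)=792, p(22)=1002, p(23)=1255, p(24)=1575, p(25)=1958, p(26)=2436, p(27)=3010, p(28)=3718, p(29)=4565, p(30)=5604, p(31)=6842, p(32)=8349, p(33)=10143, p(34)=12310, p(35)=14883, p(36)=17977, p(37)=21637, p(38)=26015, p(39)=31185, p(40)=37338, p(41)=44583, p(42)=53174, p(43)=63261, p(44)=75175, p(45)=89134, p(46)=105558, p(47)=124754, p(48)=147273, p(49)=173525, p(50)=204226, p(51)=239943, p(52)=281589, p(53)=329931, p(54)=386155, p(55)=451276, p(56)=526823, p(57)=614154, p(58)=715220, p(59)=831820, p(60)=966467, p(61)=1121505, p(62)=1300156, p(63)=1505499, p(64)=1741630, p(65)=2012558, p(66)=2323520, p(67)=2679689, p(68)=3087735, p(69)=3554345, p(70)=4087968, p(71)=4697205, p(72)=5392783, p(73)=6185689, p(74)=7089500, p(75)=8118264, p(76)=9289091, p(77)=10619863, p(78)=12132164, p(79)=13848650, p(80)=15796476, p(81)=18004327, p(82)=20506255, p(83)=23338469, p(84)=26543660, p(85)=30167357, p(86)=34262962, p(87)=38887673, p(88)=44108109, p(89)=49995925, p(90)=56634173, p(91)=64112359, p(92)=72533807, p(93)=82010177, p(94)=92669720, p(95)=104651419, p(96)=118114304, p(97)=133230930, p(98)=150198136, p(99)=169229875, p(100)=190569292, p(101)=214481126, p(102)=241265379, p(103)=271248950, p(104)=304801365, p(105)=342325709, p(106)=384276336, p(107)=431149389, p(108)=483502844, p(109)=541946240, p(110)=607163746, p(111)=679903203, p(112)=761002156, p(113)=851376628, p(114)=952050665, p(115)=1064144451, p(116)=1188908248, p(117)=1327710076, p(118)=1482074143, p(119)=1653668665, p(120)=1844349560, p(121)=2056148051, p(122)=2291320912, p(123)=2552338241, p(124)=2841940500, p(125)=3163127352, p(126)=3519222692, p(127)=3913864295, p(128)=4351078600, p(129)=4835271870, p(130)=5371315400, p(131)=5964539504, p(132)=6620830889, p(133)=7346629512, p(134)=8149040695, p(135)=9035836076, p(136)=10015581680, p(137)=11097645016, p(138)=12292341831, p(139)=13610949895, p(140)=15065878135, p(141)=16670689208, p(142)=18440293320, p(143)=20390982757, p(144)=22540654445, p(145)=24908858009, p(146)=27517052599, p(147)=30388671978, p(148)=33549419497, p(149)=37027355200, p(150)=40853235313, p(151)=45060624582, p(152)=49686288421, p(153)=54770336324, p(154)=60356673280, p(155)=66493182097, p(156)=73232243759, p(157)=80630964769, p(158)=88751778802, p(159)=97662728555, p(160)=107438159466, p(161)=118159068427, p(162)=129913904637, p(163)=142798995930, p(164)=156919475295, p(165)=172389800255, p(166)=189334822579, p(167)=207890420102, p(168)=228204732751, p(169)=250438925115, p(170)=274768617130, p(171)=301384802048, p(172)=330495499613.
Final step: p(173) = p(172) + p(171) - p(168) - p(166) + p(161) + p(158) - p(151) - p(147) + p(138) + p(133) - p(122) - p(116) + p(103) + p(96) - p(81) - p(73) + p(56) + p(47) - p(28) - p(18)
= 330495499613 + 301384802048 - 228204732751 - 189334822579 + 118159068427 + 88751778802 - 45060624582 - 30388671978 + 12292341831 + 7346629512 - 2291320912 - 1188908248 + 271248950 + 118114304 - 18004327 - 6185689 + 526823 + 124754 - 3718 - 385
= 362326859895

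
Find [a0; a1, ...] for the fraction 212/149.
[1; 2, 2, 1, 2, 1, 5]

Euclidean algorithm steps:
212 = 1 × 149 + 63
149 = 2 × 63 + 23
63 = 2 × 23 + 17
23 = 1 × 17 + 6
17 = 2 × 6 + 5
6 = 1 × 5 + 1
5 = 5 × 1 + 0
Continued fraction: [1; 2, 2, 1, 2, 1, 5]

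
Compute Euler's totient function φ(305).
240

305 = 5 × 61
φ(n) = n × ∏(1 - 1/p) for each prime p dividing n
φ(305) = 305 × (1 - 1/5) × (1 - 1/61) = 240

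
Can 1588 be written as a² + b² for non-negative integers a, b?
12² + 38² (a=12, b=38)

Factorization: 1588 = 2^2 × 397
By Fermat: n is sum of two squares iff every prime p ≡ 3 (mod 4) appears to even power.
All primes ≡ 3 (mod 4) appear to even power.
Search a = 0, 1, 2, … for 1588 - a² a perfect square: first hit at a = 12: 1588 - 144 = 1444 = 38².
1588 = 12² + 38² = 144 + 1444 ✓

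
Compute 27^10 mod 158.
125

Repeated squaring. Binary of 10 = 1010.
27^1 ≡ 27 (mod 158); 27^2 ≡ 97 (mod 158); 27^4 ≡ 87 (mod 158); 27^8 ≡ 143 (mod 158)
27^10 = 27^2 × 27^8 ≡ 125 (mod 158)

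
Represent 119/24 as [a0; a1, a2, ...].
[4; 1, 23]

Euclidean algorithm steps:
119 = 4 × 24 + 23
24 = 1 × 23 + 1
23 = 23 × 1 + 0
Continued fraction: [4; 1, 23]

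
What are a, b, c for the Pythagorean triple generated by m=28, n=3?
(775, 168, 793)

Euclid's formula: a = m² - n², b = 2mn, c = m² + n²
m = 28, n = 3
a = 28² - 3² = 784 - 9 = 775
b = 2 × 28 × 3 = 168
c = 28² + 3² = 784 + 9 = 793
Verification: 775² + 168² = 600625 + 28224 = 628849 = 793² ✓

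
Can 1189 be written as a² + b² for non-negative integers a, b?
10² + 33² (a=10, b=33)

Factorization: 1189 = 29 × 41
By Fermat: n is sum of two squares iff every prime p ≡ 3 (mod 4) appears to even power.
All primes ≡ 3 (mod 4) appear to even power.
Search a = 0, 1, 2, … for 1189 - a² a perfect square: first hit at a = 10: 1189 - 100 = 1089 = 33².
1189 = 10² + 33² = 100 + 1089 ✓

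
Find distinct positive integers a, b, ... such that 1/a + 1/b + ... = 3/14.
1/5 + 1/70

Greedy algorithm:
3/14: ceiling(14/3) = 5, use 1/5
1/70: ceiling(70/1) = 70, use 1/70
Result: 3/14 = 1/5 + 1/70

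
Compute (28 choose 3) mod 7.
0

Using Lucas' theorem:
Write n=28 and k=3 in base 7:
n in base 7: [4, 0]
k in base 7: [0, 3]
C(28,3) mod 7 = ∏ C(n_i, k_i) mod 7
Digit binomials (mod 7): C(4,0) = 1; C(0,3) = 0 (k_i > n_i)
Product: 1 × 0 = 0 ≡ 0 (mod 7)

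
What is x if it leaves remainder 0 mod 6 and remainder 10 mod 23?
102

Using Chinese Remainder Theorem:
M = 6 × 23 = 138
M1 = 23, M2 = 6
y1 = 23^(-1) mod 6 = 5
y2 = 6^(-1) mod 23 = 4
x = (0×23×5 + 10×6×4) mod 138 = 102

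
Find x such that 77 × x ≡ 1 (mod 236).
141

gcd(77, 236) = 1, so the inverse exists.
Extended Euclidean algorithm on (236, 77):
236 = 3 × 77 + 5  ⟹  5 = (1)·236 + (-3)·77
77 = 15 × 5 + 2  ⟹  2 = (-15)·236 + (46)·77
5 = 2 × 2 + 1  ⟹  1 = (31)·236 + (-95)·77
So (-95)·77 ≡ 1 (mod 236), i.e. 77^(-1) ≡ -95 ≡ 141 (mod 236).
Check: 77 × 141 = 10857 ≡ 1 (mod 236)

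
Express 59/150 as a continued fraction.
[0; 2, 1, 1, 5, 2, 2]

Euclidean algorithm steps:
59 = 0 × 150 + 59
150 = 2 × 59 + 32
59 = 1 × 32 + 27
32 = 1 × 27 + 5
27 = 5 × 5 + 2
5 = 2 × 2 + 1
2 = 2 × 1 + 0
Continued fraction: [0; 2, 1, 1, 5, 2, 2]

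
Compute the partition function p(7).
15

p(n) counts ways to write n as a sum of positive integers (order ignored).
Examples: 7; 6 + 1; 5 + 2; 5 + 1 + 1; 4 + 3; ... (15 total)
p(7) = 15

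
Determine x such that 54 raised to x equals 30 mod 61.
11

Baby-step giant-step with step n = ⌈√61⌉ = 8.
Baby steps 54^j mod 61 (j:value) for j=0..7: 0:1, 1:54, 2:49, 3:23, 4:22, 5:29, 6:41, 7:18.
Giant-step multiplier: 54^(-8) ≡ 54^(60-8) = 54^52 ≡ 15 (mod 61).
Giant steps γ_i = 30·15^i mod 61: γ_0=30, γ_1=23 (in table at j=3).
x = i·n + j = 1·8 + 3 = 11.
Check: 54^11 ≡ 30 (mod 61).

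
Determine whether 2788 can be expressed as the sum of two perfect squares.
22² + 48² (a=22, b=48)

Factorization: 2788 = 2^2 × 17 × 41
By Fermat: n is sum of two squares iff every prime p ≡ 3 (mod 4) appears to even power.
All primes ≡ 3 (mod 4) appear to even power.
Search a = 0, 1, 2, … for 2788 - a² a perfect square: first hit at a = 22: 2788 - 484 = 2304 = 48².
2788 = 22² + 48² = 484 + 2304 ✓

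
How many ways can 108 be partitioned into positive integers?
483502844

p(n) counts ways to write n as a sum of positive integers (order ignored).
Euler's pentagonal recurrence: p(k) = p(k-1) + p(k-2) - p(k-5) - p(k-7) + p(k-12) + p(k-15) - ... (offsets j(3j∓1)/2, signs ++--, p(0)=1, p(<0)=0).
DP table for k = 0..107: p(0)=1, p(1)=1, p(2)=2, p(3)=3, p(4)=5, p(5)=7, p(6)=11, p(7)=15, p(8)=22, p(9)=30, p(10)=42, p(11)=56, p(12)=77, p(13)=101, p(14)=135, p(15)=176, p(16)=231, p(17)=297, p(18)=385, p(19)=490, p(20)=627, p(21)=792, p(22)=1002, p(23)=1255, p(24)=1575, p(25)=1958, p(26)=2436, p(27)=3010, p(28)=3718, p(29)=4565, p(30)=5604, p(31)=6842, p(32)=8349, p(33)=10143, p(34)=12310, p(35)=14883, p(36)=17977, p(37)=21637, p(38)=26015, p(39)=31185, p(40)=37338, p(41)=44583, p(42)=53174, p(43)=63261, p(44)=75175, p(45)=89134, p(46)=105558, p(47)=124754, p(48)=147273, p(49)=173525, p(50)=204226, p(51)=239943, p(52)=281589, p(53)=329931, p(54)=386155, p(55)=451276, p(56)=526823, p(57)=614154, p(58)=715220, p(59)=831820, p(60)=966467, p(61)=1121505, p(62)=1300156, p(63)=1505499, p(64)=1741630, p(65)=2012558, p(66)=2323520, p(67)=2679689, p(68)=3087735, p(69)=3554345, p(70)=4087968, p(71)=4697205, p(72)=5392783, p(73)=6185689, p(74)=7089500, p(75)=8118264, p(76)=9289091, p(77)=10619863, p(78)=12132164, p(79)=13848650, p(80)=15796476, p(81)=18004327, p(82)=20506255, p(83)=23338469, p(84)=26543660, p(85)=30167357, p(86)=34262962, p(87)=38887673, p(88)=44108109, p(89)=49995925, p(90)=56634173, p(91)=64112359, p(92)=72533807, p(93)=82010177, p(94)=92669720, p(95)=104651419, p(96)=118114304, p(97)=133230930, p(98)=150198136, p(99)=169229875, p(100)=190569292, p(101)=214481126, p(102)=241265379, p(103)=271248950, p(104)=304801365, p(105)=342325709, p(106)=384276336, p(107)=431149389.
Final step: p(108) = p(107) + p(106) - p(103) - p(101) + p(96) + p(93) - p(86) - p(82) + p(73) + p(68) - p(57) - p(51) + p(38) + p(31) - p(16) - p(8)
= 431149389 + 384276336 - 271248950 - 214481126 + 118114304 + 82010177 - 34262962 - 20506255 + 6185689 + 3087735 - 614154 - 239943 + 26015 + 6842 - 231 - 22
= 483502844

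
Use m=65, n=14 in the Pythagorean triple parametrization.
(4029, 1820, 4421)

Euclid's formula: a = m² - n², b = 2mn, c = m² + n²
m = 65, n = 14
a = 65² - 14² = 4225 - 196 = 4029
b = 2 × 65 × 14 = 1820
c = 65² + 14² = 4225 + 196 = 4421
Verification: 4029² + 1820² = 16232841 + 3312400 = 19545241 = 4421² ✓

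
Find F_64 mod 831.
438

Matrix identity: Q^n = [[F_(n+1), F_n], [F_n, F_(n-1)]] with Q = [[1,1],[1,0]].
n = 64 = 1000000₂. Square-and-multiply, entries mod 831:
Q^1 = [[1,1],[1,0]]
Q^2 = (Q^1)² = [[2,1],[1,1]]
Q^4 = (Q^2)² = [[5,3],[3,2]]
Q^8 = (Q^4)² = [[34,21],[21,13]]
Q^16 = (Q^8)² = [[766,156],[156,610]]
Q^32 = (Q^16)² = [[307,258],[258,49]]
Q^64 = (Q^32)² = [[430,438],[438,823]]
F_64 mod 831 = Q^64[0][1] = 438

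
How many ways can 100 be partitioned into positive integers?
190569292

p(n) counts ways to write n as a sum of positive integers (order ignored).
Euler's pentagonal recurrence: p(k) = p(k-1) + p(k-2) - p(k-5) - p(k-7) + p(k-12) + p(k-15) - ... (offsets j(3j∓1)/2, signs ++--, p(0)=1, p(<0)=0).
DP table for k = 0..99: p(0)=1, p(1)=1, p(2)=2, p(3)=3, p(4)=5, p(5)=7, p(6)=11, p(7)=15, p(8)=22, p(9)=30, p(10)=42, p(11)=56, p(12)=77, p(13)=101, p(14)=135, p(15)=176, p(16)=231, p(17)=297, p(18)=385, p(19)=490, p(20)=627, p(21)=792, p(22)=1002, p(23)=1255, p(24)=1575, p(25)=1958, p(26)=2436, p(27)=3010, p(28)=3718, p(29)=4565, p(30)=5604, p(31)=6842, p(32)=8349, p(33)=10143, p(34)=12310, p(35)=14883, p(36)=17977, p(37)=21637, p(38)=26015, p(39)=31185, p(40)=37338, p(41)=44583, p(42)=53174, p(43)=63261, p(44)=75175, p(45)=89134, p(46)=105558, p(47)=124754, p(48)=147273, p(49)=173525, p(50)=204226, p(51)=239943, p(52)=281589, p(53)=329931, p(54)=386155, p(55)=451276, p(56)=526823, p(57)=614154, p(58)=715220, p(59)=831820, p(60)=966467, p(61)=1121505, p(62)=1300156, p(63)=1505499, p(64)=1741630, p(65)=2012558, p(66)=2323520, p(67)=2679689, p(68)=3087735, p(69)=3554345, p(70)=4087968, p(71)=4697205, p(72)=5392783, p(73)=6185689, p(74)=7089500, p(75)=8118264, p(76)=9289091, p(77)=10619863, p(78)=12132164, p(79)=13848650, p(80)=15796476, p(81)=18004327, p(82)=20506255, p(83)=23338469, p(84)=26543660, p(85)=30167357, p(86)=34262962, p(87)=38887673, p(88)=44108109, p(89)=49995925, p(90)=56634173, p(91)=64112359, p(92)=72533807, p(93)=82010177, p(94)=92669720, p(95)=104651419, p(96)=118114304, p(97)=133230930, p(98)=150198136, p(99)=169229875.
Final step: p(100) = p(99) + p(98) - p(95) - p(93) + p(88) + p(85) - p(78) - p(74) + p(65) + p(60) - p(49) - p(43) + p(30) + p(23) - p(8) - p(0)
= 169229875 + 150198136 - 104651419 - 82010177 + 44108109 + 30167357 - 12132164 - 7089500 + 2012558 + 966467 - 173525 - 63261 + 5604 + 1255 - 22 - 1
= 190569292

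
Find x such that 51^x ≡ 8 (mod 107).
45

Baby-step giant-step with step n = ⌈√107⌉ = 11.
Baby steps 51^j mod 107 (j:value) for j=0..10: 0:1, 1:51, 2:33, 3:78, 4:19, 5:6, 6:92, 7:91, 8:40, 9:7, 10:36.
Giant-step multiplier: 51^(-11) ≡ 51^(106-11) = 51^95 ≡ 63 (mod 107).
Giant steps γ_i = 8·63^i mod 107: γ_0=8, γ_1=76, γ_2=80, γ_3=11, γ_4=51 (in table at j=1).
x = i·n + j = 4·11 + 1 = 45.
Check: 51^45 ≡ 8 (mod 107).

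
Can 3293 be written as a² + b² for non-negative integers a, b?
22² + 53² (a=22, b=53)

Factorization: 3293 = 37 × 89
By Fermat: n is sum of two squares iff every prime p ≡ 3 (mod 4) appears to even power.
All primes ≡ 3 (mod 4) appear to even power.
Search a = 0, 1, 2, … for 3293 - a² a perfect square: first hit at a = 22: 3293 - 484 = 2809 = 53².
3293 = 22² + 53² = 484 + 2809 ✓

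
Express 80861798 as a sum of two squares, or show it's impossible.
Not possible

Factorization: 80861798 = 2 × 37 × 103^3
By Fermat: n is sum of two squares iff every prime p ≡ 3 (mod 4) appears to even power.
Prime(s) ≡ 3 (mod 4) with odd exponent: [(103, 3)]
Therefore 80861798 cannot be expressed as a² + b².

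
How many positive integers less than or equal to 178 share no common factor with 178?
88

178 = 2 × 89
φ(n) = n × ∏(1 - 1/p) for each prime p dividing n
φ(178) = 178 × (1 - 1/2) × (1 - 1/89) = 88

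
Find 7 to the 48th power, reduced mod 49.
0

Repeated squaring. Binary of 48 = 110000.
7^1 ≡ 7 (mod 49); 7^2 ≡ 0 (mod 49); 7^4 ≡ 0 (mod 49); 7^8 ≡ 0 (mod 49); 7^16 ≡ 0 (mod 49); 7^32 ≡ 0 (mod 49)
7^48 = 7^16 × 7^32 ≡ 0 (mod 49)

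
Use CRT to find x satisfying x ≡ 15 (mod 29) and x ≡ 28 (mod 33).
160

Using Chinese Remainder Theorem:
M = 29 × 33 = 957
M1 = 33, M2 = 29
y1 = 33^(-1) mod 29 = 22
y2 = 29^(-1) mod 33 = 8
x = (15×33×22 + 28×29×8) mod 957 = 160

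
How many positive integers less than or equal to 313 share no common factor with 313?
312

313 = 313
φ(n) = n × ∏(1 - 1/p) for each prime p dividing n
φ(313) = 313 × (1 - 1/313) = 312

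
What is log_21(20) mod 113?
99

Baby-step giant-step with step n = ⌈√113⌉ = 11.
Baby steps 21^j mod 113 (j:value) for j=0..10: 0:1, 1:21, 2:102, 3:108, 4:8, 5:55, 6:25, 7:73, 8:64, 9:101, 10:87.
Giant-step multiplier: 21^(-11) ≡ 21^(112-11) = 21^101 ≡ 6 (mod 113).
Giant steps γ_i = 20·6^i mod 113: γ_0=20, γ_1=7, γ_2=42, γ_3=26, γ_4=43, γ_5=32, γ_6=79, γ_7=22, γ_8=19, γ_9=1 (in table at j=0).
x = i·n + j = 9·11 + 0 = 99.
Check: 21^99 ≡ 20 (mod 113).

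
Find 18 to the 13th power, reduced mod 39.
18

Repeated squaring. Binary of 13 = 1101.
18^1 ≡ 18 (mod 39); 18^2 ≡ 12 (mod 39); 18^4 ≡ 27 (mod 39); 18^8 ≡ 27 (mod 39)
18^13 = 18^1 × 18^4 × 18^8 ≡ 18 (mod 39)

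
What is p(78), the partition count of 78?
12132164

p(n) counts ways to write n as a sum of positive integers (order ignored).
Euler's pentagonal recurrence: p(k) = p(k-1) + p(k-2) - p(k-5) - p(k-7) + p(k-12) + p(k-15) - ... (offsets j(3j∓1)/2, signs ++--, p(0)=1, p(<0)=0).
DP table for k = 0..77: p(0)=1, p(1)=1, p(2)=2, p(3)=3, p(4)=5, p(5)=7, p(6)=11, p(7)=15, p(8)=22, p(9)=30, p(10)=42, p(11)=56, p(12)=77, p(13)=101, p(14)=135, p(15)=176, p(16)=231, p(17)=297, p(18)=385, p(19)=490, p(20)=627, p(21)=792, p(22)=1002, p(23)=1255, p(24)=1575, p(25)=1958, p(26)=2436, p(27)=3010, p(28)=3718, p(29)=4565, p(30)=5604, p(31)=6842, p(32)=8349, p(33)=10143, p(34)=12310, p(35)=14883, p(36)=17977, p(37)=21637, p(38)=26015, p(39)=31185, p(40)=37338, p(41)=44583, p(42)=53174, p(43)=63261, p(44)=75175, p(45)=89134, p(46)=105558, p(47)=124754, p(48)=147273, p(49)=173525, p(50)=204226, p(51)=239943, p(52)=281589, p(53)=329931, p(54)=386155, p(55)=451276, p(56)=526823, p(57)=614154, p(58)=715220, p(59)=831820, p(60)=966467, p(61)=1121505, p(62)=1300156, p(63)=1505499, p(64)=1741630, p(65)=2012558, p(66)=2323520, p(67)=2679689, p(68)=3087735, p(69)=3554345, p(70)=4087968, p(71)=4697205, p(72)=5392783, p(73)=6185689, p(74)=7089500, p(75)=8118264, p(76)=9289091, p(77)=10619863.
Final step: p(78) = p(77) + p(76) - p(73) - p(71) + p(66) + p(63) - p(56) - p(52) + p(43) + p(38) - p(27) - p(21) + p(8) + p(1)
= 10619863 + 9289091 - 6185689 - 4697205 + 2323520 + 1505499 - 526823 - 281589 + 63261 + 26015 - 3010 - 792 + 22 + 1
= 12132164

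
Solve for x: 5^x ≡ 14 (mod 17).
5

Baby-step giant-step with step n = ⌈√17⌉ = 5.
Baby steps 5^j mod 17 (j:value) for j=0..4: 0:1, 1:5, 2:8, 3:6, 4:13.
Giant-step multiplier: 5^(-5) ≡ 5^(16-5) = 5^11 ≡ 11 (mod 17).
Giant steps γ_i = 14·11^i mod 17: γ_0=14, γ_1=1 (in table at j=0).
x = i·n + j = 1·5 + 0 = 5.
Check: 5^5 ≡ 14 (mod 17).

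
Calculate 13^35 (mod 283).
77

Repeated squaring. Binary of 35 = 100011.
13^1 ≡ 13 (mod 283); 13^2 ≡ 169 (mod 283); 13^4 ≡ 261 (mod 283); 13^8 ≡ 201 (mod 283); 13^16 ≡ 215 (mod 283); 13^32 ≡ 96 (mod 283)
13^35 = 13^1 × 13^2 × 13^32 ≡ 77 (mod 283)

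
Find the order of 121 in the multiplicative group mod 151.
75

151 is prime, so ord(121) divides φ(151) = 150.
Divisors of 150: 1, 2, 3, 5, 6, 10, 15, 25, 30, 50, 75, 150.
Repeated squaring: 121^1 ≡ 121, 121^2 ≡ 145, 121^4 ≡ 36, 121^8 ≡ 88, 121^16 ≡ 43, 121^32 ≡ 37, 121^64 ≡ 10, 121^128 ≡ 100 (mod 151).
Test 121^d mod 151 for each divisor d in increasing order:
121^1 ≡ 121
121^2 ≡ 145
121^3 = 121^2·121^1 ≡ 29
121^5 = 121^4·121^1 ≡ 128
121^6 = 121^4·121^2 ≡ 86
121^10 = 121^8·121^2 ≡ 76
121^15 = 121^8·121^4·121^2·121^1 ≡ 64
121^25 = 121^16·121^8·121^1 ≡ 32
121^30 = 121^16·121^8·121^4·121^2 ≡ 19
121^50 = 121^32·121^16·121^2 ≡ 118
121^75 = 121^64·121^8·121^2·121^1 ≡ 1  ← first divisor giving 1
The order is 75.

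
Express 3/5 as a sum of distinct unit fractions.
1/2 + 1/10

Greedy algorithm:
3/5: ceiling(5/3) = 2, use 1/2
1/10: ceiling(10/1) = 10, use 1/10
Result: 3/5 = 1/2 + 1/10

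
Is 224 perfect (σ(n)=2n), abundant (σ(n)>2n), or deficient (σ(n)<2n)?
abundant

Proper divisors of 224: sum = 1 + 2 + 4 + 7 + 8 + 14 + 16 + 28 + 32 + 56 + 112 = 280
Since 280 > 224, 224 is abundant.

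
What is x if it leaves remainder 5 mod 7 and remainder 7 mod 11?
40

Using Chinese Remainder Theorem:
M = 7 × 11 = 77
M1 = 11, M2 = 7
y1 = 11^(-1) mod 7 = 2
y2 = 7^(-1) mod 11 = 8
x = (5×11×2 + 7×7×8) mod 77 = 40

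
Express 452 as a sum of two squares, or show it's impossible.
14² + 16² (a=14, b=16)

Factorization: 452 = 2^2 × 113
By Fermat: n is sum of two squares iff every prime p ≡ 3 (mod 4) appears to even power.
All primes ≡ 3 (mod 4) appear to even power.
Search a = 0, 1, 2, … for 452 - a² a perfect square: first hit at a = 14: 452 - 196 = 256 = 16².
452 = 14² + 16² = 196 + 256 ✓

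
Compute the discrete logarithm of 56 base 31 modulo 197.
65

Baby-step giant-step with step n = ⌈√197⌉ = 15.
Baby steps 31^j mod 197 (j:value) for j=0..14: 0:1, 1:31, 2:173, 3:44, 4:182, 5:126, 6:163, 7:128, 8:28, 9:80, 10:116, 11:50, 12:171, 13:179, 14:33.
Giant-step multiplier: 31^(-15) ≡ 31^(196-15) = 31^181 ≡ 140 (mod 197).
Giant steps γ_i = 56·140^i mod 197: γ_0=56, γ_1=157, γ_2=113, γ_3=60, γ_4=126 (in table at j=5).
x = i·n + j = 4·15 + 5 = 65.
Check: 31^65 ≡ 56 (mod 197).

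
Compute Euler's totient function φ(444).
144

444 = 2^2 × 3 × 37
φ(n) = n × ∏(1 - 1/p) for each prime p dividing n
φ(444) = 444 × (1 - 1/2) × (1 - 1/3) × (1 - 1/37) = 144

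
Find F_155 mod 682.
5

Matrix identity: Q^n = [[F_(n+1), F_n], [F_n, F_(n-1)]] with Q = [[1,1],[1,0]].
n = 155 = 10011011₂. Square-and-multiply, entries mod 682:
Q^1 = [[1,1],[1,0]]
Q^2 = (Q^1)² = [[2,1],[1,1]]
Q^4 = (Q^2)² = [[5,3],[3,2]]
Q^9 = (Q^4)²·Q = [[55,34],[34,21]]
Q^19 = (Q^9)²·Q = [[627,89],[89,538]]
Q^38 = (Q^19)² = [[34,21],[21,13]]
Q^77 = (Q^38)²·Q = [[538,233],[233,305]]
Q^155 = (Q^77)²·Q = [[8,5],[5,3]]
F_155 mod 682 = Q^155[0][1] = 5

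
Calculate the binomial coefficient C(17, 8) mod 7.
6

Using Lucas' theorem:
Write n=17 and k=8 in base 7:
n in base 7: [2, 3]
k in base 7: [1, 1]
C(17,8) mod 7 = ∏ C(n_i, k_i) mod 7
Digit binomials (mod 7): C(2,1) = 2; C(3,1) = 3
Product: 2 × 3 = 6 ≡ 6 (mod 7)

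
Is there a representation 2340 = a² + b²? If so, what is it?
6² + 48² (a=6, b=48)

Factorization: 2340 = 2^2 × 3^2 × 5 × 13
By Fermat: n is sum of two squares iff every prime p ≡ 3 (mod 4) appears to even power.
All primes ≡ 3 (mod 4) appear to even power.
Search a = 0, 1, 2, … for 2340 - a² a perfect square: first hit at a = 6: 2340 - 36 = 2304 = 48².
2340 = 6² + 48² = 36 + 2304 ✓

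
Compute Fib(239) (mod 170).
131

Matrix identity: Q^n = [[F_(n+1), F_n], [F_n, F_(n-1)]] with Q = [[1,1],[1,0]].
n = 239 = 11101111₂. Square-and-multiply, entries mod 170:
Q^1 = [[1,1],[1,0]]
Q^3 = (Q^1)²·Q = [[3,2],[2,1]]
Q^7 = (Q^3)²·Q = [[21,13],[13,8]]
Q^14 = (Q^7)² = [[100,37],[37,63]]
Q^29 = (Q^14)²·Q = [[60,149],[149,81]]
Q^59 = (Q^29)²·Q = [[60,131],[131,99]]
Q^119 = (Q^59)²·Q = [[110,21],[21,89]]
Q^239 = (Q^119)²·Q = [[60,131],[131,99]]
F_239 mod 170 = Q^239[0][1] = 131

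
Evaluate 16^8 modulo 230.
196

Repeated squaring. Binary of 8 = 1000.
16^1 ≡ 16 (mod 230); 16^2 ≡ 26 (mod 230); 16^4 ≡ 216 (mod 230); 16^8 ≡ 196 (mod 230)
16^8 = 16^8 ≡ 196 (mod 230)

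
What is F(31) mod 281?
279

Matrix identity: Q^n = [[F_(n+1), F_n], [F_n, F_(n-1)]] with Q = [[1,1],[1,0]].
n = 31 = 11111₂. Square-and-multiply, entries mod 281:
Q^1 = [[1,1],[1,0]]
Q^3 = (Q^1)²·Q = [[3,2],[2,1]]
Q^7 = (Q^3)²·Q = [[21,13],[13,8]]
Q^15 = (Q^7)²·Q = [[144,48],[48,96]]
Q^31 = (Q^15)²·Q = [[278,279],[279,280]]
F_31 mod 281 = Q^31[0][1] = 279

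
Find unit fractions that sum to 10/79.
1/8 + 1/632

Greedy algorithm:
10/79: ceiling(79/10) = 8, use 1/8
1/632: ceiling(632/1) = 632, use 1/632
Result: 10/79 = 1/8 + 1/632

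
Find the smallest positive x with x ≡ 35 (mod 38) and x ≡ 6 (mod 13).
149

Using Chinese Remainder Theorem:
M = 38 × 13 = 494
M1 = 13, M2 = 38
y1 = 13^(-1) mod 38 = 3
y2 = 38^(-1) mod 13 = 12
x = (35×13×3 + 6×38×12) mod 494 = 149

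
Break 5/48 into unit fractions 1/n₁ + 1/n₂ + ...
1/10 + 1/240

Greedy algorithm:
5/48: ceiling(48/5) = 10, use 1/10
1/240: ceiling(240/1) = 240, use 1/240
Result: 5/48 = 1/10 + 1/240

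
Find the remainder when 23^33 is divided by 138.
23

Repeated squaring. Binary of 33 = 100001.
23^1 ≡ 23 (mod 138); 23^2 ≡ 115 (mod 138); 23^4 ≡ 115 (mod 138); 23^8 ≡ 115 (mod 138); 23^16 ≡ 115 (mod 138); 23^32 ≡ 115 (mod 138)
23^33 = 23^1 × 23^32 ≡ 23 (mod 138)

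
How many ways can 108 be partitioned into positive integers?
483502844

p(n) counts ways to write n as a sum of positive integers (order ignored).
Euler's pentagonal recurrence: p(k) = p(k-1) + p(k-2) - p(k-5) - p(k-7) + p(k-12) + p(k-15) - ... (offsets j(3j∓1)/2, signs ++--, p(0)=1, p(<0)=0).
DP table for k = 0..107: p(0)=1, p(1)=1, p(2)=2, p(3)=3, p(4)=5, p(5)=7, p(6)=11, p(7)=15, p(8)=22, p(9)=30, p(10)=42, p(11)=56, p(12)=77, p(13)=101, p(14)=135, p(15)=176, p(16)=231, p(17)=297, p(18)=385, p(19)=490, p(20)=627, p(21)=792, p(22)=1002, p(23)=1255, p(24)=1575, p(25)=1958, p(26)=2436, p(27)=3010, p(28)=3718, p(29)=4565, p(30)=5604, p(31)=6842, p(32)=8349, p(33)=10143, p(34)=12310, p(35)=14883, p(36)=17977, p(37)=21637, p(38)=26015, p(39)=31185, p(40)=37338, p(41)=44583, p(42)=53174, p(43)=63261, p(44)=75175, p(45)=89134, p(46)=105558, p(47)=124754, p(48)=147273, p(49)=173525, p(50)=204226, p(51)=239943, p(52)=281589, p(53)=329931, p(54)=386155, p(55)=451276, p(56)=526823, p(57)=614154, p(58)=715220, p(59)=831820, p(60)=966467, p(61)=1121505, p(62)=1300156, p(63)=1505499, p(64)=1741630, p(65)=2012558, p(66)=2323520, p(67)=2679689, p(68)=3087735, p(69)=3554345, p(70)=4087968, p(71)=4697205, p(72)=5392783, p(73)=6185689, p(74)=7089500, p(75)=8118264, p(76)=9289091, p(77)=10619863, p(78)=12132164, p(79)=13848650, p(80)=15796476, p(81)=18004327, p(82)=20506255, p(83)=23338469, p(84)=26543660, p(85)=30167357, p(86)=34262962, p(87)=38887673, p(88)=44108109, p(89)=49995925, p(90)=56634173, p(91)=64112359, p(92)=72533807, p(93)=82010177, p(94)=92669720, p(95)=104651419, p(96)=118114304, p(97)=133230930, p(98)=150198136, p(99)=169229875, p(100)=190569292, p(101)=214481126, p(102)=241265379, p(103)=271248950, p(104)=304801365, p(105)=342325709, p(106)=384276336, p(107)=431149389.
Final step: p(108) = p(107) + p(106) - p(103) - p(101) + p(96) + p(93) - p(86) - p(82) + p(73) + p(68) - p(57) - p(51) + p(38) + p(31) - p(16) - p(8)
= 431149389 + 384276336 - 271248950 - 214481126 + 118114304 + 82010177 - 34262962 - 20506255 + 6185689 + 3087735 - 614154 - 239943 + 26015 + 6842 - 231 - 22
= 483502844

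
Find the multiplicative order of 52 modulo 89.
8

89 is prime, so ord(52) divides φ(89) = 88.
Divisors of 88: 1, 2, 4, 8, 11, 22, 44, 88.
Repeated squaring: 52^1 ≡ 52, 52^2 ≡ 34, 52^4 ≡ 88, 52^8 ≡ 1, 52^16 ≡ 1, 52^32 ≡ 1, 52^64 ≡ 1 (mod 89).
Test 52^d mod 89 for each divisor d in increasing order:
52^1 ≡ 52
52^2 ≡ 34
52^4 ≡ 88
52^8 ≡ 1  ← first divisor giving 1
The order is 8.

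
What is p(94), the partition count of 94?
92669720

p(n) counts ways to write n as a sum of positive integers (order ignored).
Euler's pentagonal recurrence: p(k) = p(k-1) + p(k-2) - p(k-5) - p(k-7) + p(k-12) + p(k-15) - ... (offsets j(3j∓1)/2, signs ++--, p(0)=1, p(<0)=0).
DP table for k = 0..93: p(0)=1, p(1)=1, p(2)=2, p(3)=3, p(4)=5, p(5)=7, p(6)=11, p(7)=15, p(8)=22, p(9)=30, p(10)=42, p(11)=56, p(12)=77, p(13)=101, p(14)=135, p(15)=176, p(16)=231, p(17)=297, p(18)=385, p(19)=490, p(20)=627, p(21)=792, p(22)=1002, p(23)=1255, p(24)=1575, p(25)=1958, p(26)=2436, p(27)=3010, p(28)=3718, p(29)=4565, p(30)=5604, p(31)=6842, p(32)=8349, p(33)=10143, p(34)=12310, p(35)=14883, p(36)=17977, p(37)=21637, p(38)=26015, p(39)=31185, p(40)=37338, p(41)=44583, p(42)=53174, p(43)=63261, p(44)=75175, p(45)=89134, p(46)=105558, p(47)=124754, p(48)=147273, p(49)=173525, p(50)=204226, p(51)=239943, p(52)=281589, p(53)=329931, p(54)=386155, p(55)=451276, p(56)=526823, p(57)=614154, p(58)=715220, p(59)=831820, p(60)=966467, p(61)=1121505, p(62)=1300156, p(63)=1505499, p(64)=1741630, p(65)=2012558, p(66)=2323520, p(67)=2679689, p(68)=3087735, p(69)=3554345, p(70)=4087968, p(71)=4697205, p(72)=5392783, p(73)=6185689, p(74)=7089500, p(75)=8118264, p(76)=9289091, p(77)=10619863, p(78)=12132164, p(79)=13848650, p(80)=15796476, p(81)=18004327, p(82)=20506255, p(83)=23338469, p(84)=26543660, p(85)=30167357, p(86)=34262962, p(87)=38887673, p(88)=44108109, p(89)=49995925, p(90)=56634173, p(91)=64112359, p(92)=72533807, p(93)=82010177.
Final step: p(94) = p(93) + p(92) - p(89) - p(87) + p(82) + p(79) - p(72) - p(68) + p(59) + p(54) - p(43) - p(37) + p(24) + p(17) - p(2)
= 82010177 + 72533807 - 49995925 - 38887673 + 20506255 + 13848650 - 5392783 - 3087735 + 831820 + 386155 - 63261 - 21637 + 1575 + 297 - 2
= 92669720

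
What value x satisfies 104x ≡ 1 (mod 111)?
95

gcd(104, 111) = 1, so the inverse exists.
Extended Euclidean algorithm on (111, 104):
111 = 1 × 104 + 7  ⟹  7 = (1)·111 + (-1)·104
104 = 14 × 7 + 6  ⟹  6 = (-14)·111 + (15)·104
7 = 1 × 6 + 1  ⟹  1 = (15)·111 + (-16)·104
So (-16)·104 ≡ 1 (mod 111), i.e. 104^(-1) ≡ -16 ≡ 95 (mod 111).
Check: 104 × 95 = 9880 ≡ 1 (mod 111)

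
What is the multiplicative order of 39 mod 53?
52

53 is prime, so ord(39) divides φ(53) = 52.
Divisors of 52: 1, 2, 4, 13, 26, 52.
Repeated squaring: 39^1 ≡ 39, 39^2 ≡ 37, 39^4 ≡ 44, 39^8 ≡ 28, 39^16 ≡ 42, 39^32 ≡ 15 (mod 53).
Test 39^d mod 53 for each divisor d in increasing order:
39^1 ≡ 39
39^2 ≡ 37
39^4 ≡ 44
39^13 = 39^8·39^4·39^1 ≡ 30
39^26 = 39^16·39^8·39^2 ≡ 52
39^52 = 39^32·39^16·39^4 ≡ 1  ← first divisor giving 1
The order is 52.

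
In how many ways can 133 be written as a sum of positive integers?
7346629512

p(n) counts ways to write n as a sum of positive integers (order ignored).
Euler's pentagonal recurrence: p(k) = p(k-1) + p(k-2) - p(k-5) - p(k-7) + p(k-12) + p(k-15) - ... (offsets j(3j∓1)/2, signs ++--, p(0)=1, p(<0)=0).
DP table for k = 0..132: p(0)=1, p(1)=1, p(2)=2, p(3)=3, p(4)=5, p(5)=7, p(6)=11, p(7)=15, p(8)=22, p(9)=30, p(10)=42, p(11)=56, p(12)=77, p(13)=101, p(14)=135, p(15)=176, p(16)=231, p(17)=297, p(18)=385, p(19)=490, p(20)=627, p(21)=792, p(22)=1002, p(23)=1255, p(24)=1575, p(25)=1958, p(26)=2436, p(27)=3010, p(28)=3718, p(29)=4565, p(30)=5604, p(31)=6842, p(32)=8349, p(33)=10143, p(34)=12310, p(35)=14883, p(36)=17977, p(37)=21637, p(38)=26015, p(39)=31185, p(40)=37338, p(41)=44583, p(42)=53174, p(43)=63261, p(44)=75175, p(45)=89134, p(46)=105558, p(47)=124754, p(48)=147273, p(49)=173525, p(50)=204226, p(51)=239943, p(52)=281589, p(53)=329931, p(54)=386155, p(55)=451276, p(56)=526823, p(57)=614154, p(58)=715220, p(59)=831820, p(60)=966467, p(61)=1121505, p(62)=1300156, p(63)=1505499, p(64)=1741630, p(65)=2012558, p(66)=2323520, p(67)=2679689, p(68)=3087735, p(69)=3554345, p(70)=4087968, p(71)=4697205, p(72)=5392783, p(73)=6185689, p(74)=7089500, p(75)=8118264, p(76)=9289091, p(77)=10619863, p(78)=12132164, p(79)=13848650, p(80)=15796476, p(81)=18004327, p(82)=20506255, p(83)=23338469, p(84)=26543660, p(85)=30167357, p(86)=34262962, p(87)=38887673, p(88)=44108109, p(89)=49995925, p(90)=56634173, p(91)=64112359, p(92)=72533807, p(93)=82010177, p(94)=92669720, p(95)=104651419, p(96)=118114304, p(97)=133230930, p(98)=150198136, p(99)=169229875, p(100)=190569292, p(101)=214481126, p(102)=241265379, p(103)=271248950, p(104)=304801365, p(105)=342325709, p(106)=384276336, p(107)=431149389, p(108)=483502844, p(109)=541946240, p(110)=607163746, p(111)=679903203, p(112)=761002156, p(113)=851376628, p(114)=952050665, p(115)=1064144451, p(116)=1188908248, p(117)=1327710076, p(118)=1482074143, p(119)=1653668665, p(120)=1844349560, p(121)=2056148051, p(122)=2291320912, p(123)=2552338241, p(124)=2841940500, p(125)=3163127352, p(126)=3519222692, p(127)=3913864295, p(128)=4351078600, p(129)=4835271870, p(130)=5371315400, p(131)=5964539504, p(132)=6620830889.
Final step: p(133) = p(132) + p(131) - p(128) - p(126) + p(121) + p(118) - p(111) - p(107) + p(98) + p(93) - p(82) - p(76) + p(63) + p(56) - p(41) - p(33) + p(16) + p(7)
= 6620830889 + 5964539504 - 4351078600 - 3519222692 + 2056148051 + 1482074143 - 679903203 - 431149389 + 150198136 + 82010177 - 20506255 - 9289091 + 1505499 + 526823 - 44583 - 10143 + 231 + 15
= 7346629512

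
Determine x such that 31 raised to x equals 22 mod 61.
44

Baby-step giant-step with step n = ⌈√61⌉ = 8.
Baby steps 31^j mod 61 (j:value) for j=0..7: 0:1, 1:31, 2:46, 3:23, 4:42, 5:21, 6:41, 7:51.
Giant-step multiplier: 31^(-8) ≡ 31^(60-8) = 31^52 ≡ 12 (mod 61).
Giant steps γ_i = 22·12^i mod 61: γ_0=22, γ_1=20, γ_2=57, γ_3=13, γ_4=34, γ_5=42 (in table at j=4).
x = i·n + j = 5·8 + 4 = 44.
Check: 31^44 ≡ 22 (mod 61).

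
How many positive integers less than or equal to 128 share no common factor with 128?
64

128 = 2^7
φ(n) = n × ∏(1 - 1/p) for each prime p dividing n
φ(128) = 128 × (1 - 1/2) = 64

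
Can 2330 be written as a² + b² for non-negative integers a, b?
11² + 47² (a=11, b=47)

Factorization: 2330 = 2 × 5 × 233
By Fermat: n is sum of two squares iff every prime p ≡ 3 (mod 4) appears to even power.
All primes ≡ 3 (mod 4) appear to even power.
Search a = 0, 1, 2, … for 2330 - a² a perfect square: first hit at a = 11: 2330 - 121 = 2209 = 47².
2330 = 11² + 47² = 121 + 2209 ✓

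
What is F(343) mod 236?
5

Matrix identity: Q^n = [[F_(n+1), F_n], [F_n, F_(n-1)]] with Q = [[1,1],[1,0]].
n = 343 = 101010111₂. Square-and-multiply, entries mod 236:
Q^1 = [[1,1],[1,0]]
Q^2 = (Q^1)² = [[2,1],[1,1]]
Q^5 = (Q^2)²·Q = [[8,5],[5,3]]
Q^10 = (Q^5)² = [[89,55],[55,34]]
Q^21 = (Q^10)²·Q = [[11,90],[90,157]]
Q^42 = (Q^21)² = [[197,16],[16,181]]
Q^85 = (Q^42)²·Q = [[37,125],[125,148]]
Q^171 = (Q^85)²·Q = [[235,2],[2,233]]
Q^343 = (Q^171)²·Q = [[233,5],[5,228]]
F_343 mod 236 = Q^343[0][1] = 5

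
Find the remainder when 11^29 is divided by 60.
11

Repeated squaring. Binary of 29 = 11101.
11^1 ≡ 11 (mod 60); 11^2 ≡ 1 (mod 60); 11^4 ≡ 1 (mod 60); 11^8 ≡ 1 (mod 60); 11^16 ≡ 1 (mod 60)
11^29 = 11^1 × 11^4 × 11^8 × 11^16 ≡ 11 (mod 60)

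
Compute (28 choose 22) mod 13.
0

Using Lucas' theorem:
Write n=28 and k=22 in base 13:
n in base 13: [2, 2]
k in base 13: [1, 9]
C(28,22) mod 13 = ∏ C(n_i, k_i) mod 13
Digit binomials (mod 13): C(2,1) = 2; C(2,9) = 0 (k_i > n_i)
Product: 2 × 0 = 0 ≡ 0 (mod 13)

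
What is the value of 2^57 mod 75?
47

Repeated squaring. Binary of 57 = 111001.
2^1 ≡ 2 (mod 75); 2^2 ≡ 4 (mod 75); 2^4 ≡ 16 (mod 75); 2^8 ≡ 31 (mod 75); 2^16 ≡ 61 (mod 75); 2^32 ≡ 46 (mod 75)
2^57 = 2^1 × 2^8 × 2^16 × 2^32 ≡ 47 (mod 75)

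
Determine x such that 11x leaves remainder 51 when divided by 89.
x ≡ 37 (mod 89)

gcd(11, 89) = 1, which divides 51, so solutions exist.
Find 11^(-1) mod 89 by the extended Euclidean algorithm:
89 = 8 × 11 + 1  ⟹  1 = (1)·89 + (-8)·11
So (-8)·11 ≡ 1 (mod 89), i.e. 11^(-1) ≡ -8 ≡ 81 (mod 89).
x ≡ 81 × 51 = 4131 ≡ 37 (mod 89).
Check: 11 × 37 = 407 ≡ 51 (mod 89).
Unique solution: x ≡ 37 (mod 89)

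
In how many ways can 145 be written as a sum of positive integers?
24908858009

p(n) counts ways to write n as a sum of positive integers (order ignored).
Euler's pentagonal recurrence: p(k) = p(k-1) + p(k-2) - p(k-5) - p(k-7) + p(k-12) + p(k-15) - ... (offsets j(3j∓1)/2, signs ++--, p(0)=1, p(<0)=0).
DP table for k = 0..144: p(0)=1, p(1)=1, p(2)=2, p(3)=3, p(4)=5, p(5)=7, p(6)=11, p(7)=15, p(8)=22, p(9)=30, p(10)=42, p(11)=56, p(12)=77, p(13)=101, p(14)=135, p(15)=176, p(16)=231, p(17)=297, p(18)=385, p(19)=490, p(20)=627, p(21)=792, p(22)=1002, p(23)=1255, p(24)=1575, p(25)=1958, p(26)=2436, p(27)=3010, p(28)=3718, p(29)=4565, p(30)=5604, p(31)=6842, p(32)=8349, p(33)=10143, p(34)=12310, p(35)=14883, p(36)=17977, p(37)=21637, p(38)=26015, p(39)=31185, p(40)=37338, p(41)=44583, p(42)=53174, p(43)=63261, p(44)=75175, p(45)=89134, p(46)=105558, p(47)=124754, p(48)=147273, p(49)=173525, p(50)=204226, p(51)=239943, p(52)=281589, p(53)=329931, p(54)=386155, p(55)=451276, p(56)=526823, p(57)=614154, p(58)=715220, p(59)=831820, p(60)=966467, p(61)=1121505, p(62)=1300156, p(63)=1505499, p(64)=1741630, p(65)=2012558, p(66)=2323520, p(67)=2679689, p(68)=3087735, p(69)=3554345, p(70)=4087968, p(71)=4697205, p(72)=5392783, p(73)=6185689, p(74)=7089500, p(75)=8118264, p(76)=9289091, p(77)=10619863, p(78)=12132164, p(79)=13848650, p(80)=15796476, p(81)=18004327, p(82)=20506255, p(83)=23338469, p(84)=26543660, p(85)=30167357, p(86)=34262962, p(87)=38887673, p(88)=44108109, p(89)=49995925, p(90)=56634173, p(91)=64112359, p(92)=72533807, p(93)=82010177, p(94)=92669720, p(95)=104651419, p(96)=118114304, p(97)=133230930, p(98)=150198136, p(99)=169229875, p(100)=190569292, p(101)=214481126, p(102)=241265379, p(103)=271248950, p(104)=304801365, p(105)=342325709, p(106)=384276336, p(107)=431149389, p(108)=483502844, p(109)=541946240, p(110)=607163746, p(111)=679903203, p(112)=761002156, p(113)=851376628, p(114)=952050665, p(115)=1064144451, p(116)=1188908248, p(117)=1327710076, p(118)=1482074143, p(119)=1653668665, p(120)=1844349560, p(121)=2056148051, p(122)=2291320912, p(123)=2552338241, p(124)=2841940500, p(125)=3163127352, p(126)=3519222692, p(127)=3913864295, p(128)=4351078600, p(129)=4835271870, p(130)=5371315400, p(131)=5964539504, p(132)=6620830889, p(133)=7346629512, p(134)=8149040695, p(135)=9035836076, p(136)=10015581680, p(137)=11097645016, p(138)=12292341831, p(139)=13610949895, p(140)=15065878135, p(141)=16670689208, p(142)=18440293320, p(143)=20390982757, p(144)=22540654445.
Final step: p(145) = p(144) + p(143) - p(140) - p(138) + p(133) + p(130) - p(123) - p(119) + p(110) + p(105) - p(94) - p(88) + p(75) + p(68) - p(53) - p(45) + p(28) + p(19) - p(0)
= 22540654445 + 20390982757 - 15065878135 - 12292341831 + 7346629512 + 5371315400 - 2552338241 - 1653668665 + 607163746 + 342325709 - 92669720 - 44108109 + 8118264 + 3087735 - 329931 - 89134 + 3718 + 490 - 1
= 24908858009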